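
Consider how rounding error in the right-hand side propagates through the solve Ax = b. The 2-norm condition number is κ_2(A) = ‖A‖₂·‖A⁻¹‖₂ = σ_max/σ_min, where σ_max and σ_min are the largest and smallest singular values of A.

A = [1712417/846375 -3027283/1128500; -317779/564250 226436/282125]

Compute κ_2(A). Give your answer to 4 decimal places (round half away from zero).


AᵀA = [20221342981/4584644100 -8985136811/1528214700; -8985136811/1528214700 15975703289/2037619600]; tr = 8986668061/733543056, det = 37515625/2934172224
λ_max, λ_min = (8986668061/733543056 ± √80732683512387249721/538085415005819136)/2 = 49/4, 765625/733543056
κ_2(A) = √(λ_max/λ_min) = √((49/4) / (765625/733543056)) = 108.3360

108.3360


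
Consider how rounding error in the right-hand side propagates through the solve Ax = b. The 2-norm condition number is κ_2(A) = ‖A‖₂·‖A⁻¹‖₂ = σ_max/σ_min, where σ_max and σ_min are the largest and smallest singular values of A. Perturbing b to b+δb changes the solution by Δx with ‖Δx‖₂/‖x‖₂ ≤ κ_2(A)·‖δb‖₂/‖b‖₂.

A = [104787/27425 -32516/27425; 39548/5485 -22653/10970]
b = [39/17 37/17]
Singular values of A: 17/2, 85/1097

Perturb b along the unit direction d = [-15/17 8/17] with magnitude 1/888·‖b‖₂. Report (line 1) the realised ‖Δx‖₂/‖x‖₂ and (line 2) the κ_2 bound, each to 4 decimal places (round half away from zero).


0.0036
0.1235

from the listed singular values, σ₁ = 17/2, σ_n = 85/1097
condition number: (17/2) ÷ (85/1097) = 109.7000
κ_2(A)·‖δb‖/‖b‖ = 0.1235
solve Ax = b  →  x = [-3.2748 -12.4885]
‖b‖ = 3.1623, ‖x‖ = 12.9107
Δx = A⁻¹·δb where δb = 1/888·3.1623·d; ‖Δx‖ = 0.0460
realised ‖Δx‖/‖x‖ = 0.0036
so the bound overstates the realised error by a factor of ≈ 34.7032 (computed from the unrounded values)


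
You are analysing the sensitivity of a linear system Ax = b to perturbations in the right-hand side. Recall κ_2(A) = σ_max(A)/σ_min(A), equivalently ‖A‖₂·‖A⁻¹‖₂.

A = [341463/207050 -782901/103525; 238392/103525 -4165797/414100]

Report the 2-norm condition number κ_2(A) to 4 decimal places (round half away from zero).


form AᵀA = [13756798521/1714788100 -6111024507/171478810; -6111024507/171478810 1086432330321/6859152400] with trace 135807201/816080 and determinant 276922881/408040000
solving λ² − 135807201/816080·λ + 276922881/408040000 = 0 gives λ = 16641/100, 16641/4080400
so κ_2 = √((16641/100) / (16641/4080400)) = 202.0000

202.0000


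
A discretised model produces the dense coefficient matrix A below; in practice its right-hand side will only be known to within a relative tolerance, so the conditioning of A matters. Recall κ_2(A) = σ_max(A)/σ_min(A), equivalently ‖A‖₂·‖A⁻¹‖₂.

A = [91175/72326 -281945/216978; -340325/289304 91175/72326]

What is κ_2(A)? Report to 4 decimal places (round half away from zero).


103.2000

AᵀA = [295870625/99520576 -232952125/74640432; -232952125/74640432 91741325/27990162]; tr = 6657025/1065024, det = 15625/4260096
eigenvalues of AᵀA: λ = (tr ± √(tr²−4·det))/2 = 25/4, 625/1065024
κ_2(A) = √(λ_max/λ_min) = √((25/4) / (625/1065024)) = 103.2000


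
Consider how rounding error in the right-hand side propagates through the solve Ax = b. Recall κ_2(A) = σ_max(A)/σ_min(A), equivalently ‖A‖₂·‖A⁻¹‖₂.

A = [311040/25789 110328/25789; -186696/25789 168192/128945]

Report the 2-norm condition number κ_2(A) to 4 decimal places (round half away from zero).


4.4400

M = AᵀA = [455367744/2301289 485056512/11506445; 485056512/11506445 1150848576/57532225]. tr(M)=7456896/34225, det(M)=2985984/1369
char-poly roots: 5184/25 and 14400/1369
σ_max=√(5184/25)=(72/5), σ_min=√(14400/1369)=(120/37) → κ = 4.4400


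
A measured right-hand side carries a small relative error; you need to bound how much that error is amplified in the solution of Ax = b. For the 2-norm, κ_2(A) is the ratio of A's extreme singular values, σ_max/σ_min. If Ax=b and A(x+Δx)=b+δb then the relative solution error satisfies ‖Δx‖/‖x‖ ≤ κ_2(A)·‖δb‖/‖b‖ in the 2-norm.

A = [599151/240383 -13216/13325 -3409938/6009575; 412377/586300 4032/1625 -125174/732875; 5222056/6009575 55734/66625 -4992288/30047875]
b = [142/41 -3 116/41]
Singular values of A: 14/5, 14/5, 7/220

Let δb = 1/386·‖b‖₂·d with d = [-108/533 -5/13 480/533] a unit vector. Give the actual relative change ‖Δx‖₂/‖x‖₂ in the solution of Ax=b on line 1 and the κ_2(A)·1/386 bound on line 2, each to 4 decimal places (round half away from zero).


0.0046
0.2280

largest singular value 14/5, smallest 7/220
κ_2(A) = (14/5) / (7/220) = 88.0000
κ_2(A)·‖δb‖/‖b‖ = 0.2280
solve Ax = b  →  x = [21.8397 -1.0857 91.7289]
‖b‖₂ = 5.3852 and ‖x‖₂ = 94.2992
δb = ε·‖b‖·d = [-0.0028 -0.0054 0.0126]; solving A·Δx = δb gives ‖Δx‖ = 0.4385
realised ‖Δx‖/‖x‖ = 0.0046
realised/bound (from unrounded values) ≈ 0.0204


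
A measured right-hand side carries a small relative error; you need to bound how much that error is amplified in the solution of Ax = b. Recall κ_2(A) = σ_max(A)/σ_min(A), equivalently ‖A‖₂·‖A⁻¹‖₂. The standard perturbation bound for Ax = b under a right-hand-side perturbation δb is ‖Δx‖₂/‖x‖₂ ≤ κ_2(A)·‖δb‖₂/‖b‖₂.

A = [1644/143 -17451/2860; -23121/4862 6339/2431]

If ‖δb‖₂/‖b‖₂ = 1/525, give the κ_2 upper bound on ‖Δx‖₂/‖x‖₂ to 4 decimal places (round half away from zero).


form AᵀA = [21650553/139876 -28866537/349690; -28866537/349690 615884481/13987600] with trace 9622629/48400 and determinant 178929/193600
λ_max, λ_min = (9622629/48400 ± √92586328708041/2342560000)/2 = 19881/100, 9/1936
κ = σ_max/σ_min = (141/10)/(3/44) = 206.8000
worst-case relative error ≤ 206.8000 × 1/525 = 0.3939

0.3939


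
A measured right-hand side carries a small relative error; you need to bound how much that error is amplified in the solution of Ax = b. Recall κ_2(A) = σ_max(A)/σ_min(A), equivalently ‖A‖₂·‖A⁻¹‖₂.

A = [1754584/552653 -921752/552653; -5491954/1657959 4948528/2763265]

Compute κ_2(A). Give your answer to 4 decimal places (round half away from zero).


168.1500

AᵀA = [4047607460/192266073 -3597709856/320443455; -3597709856/320443455 3198475072/534072425]; tr = 7645674244/282744225, det = 7311616/282744225
solving λ² − 7645674244/282744225·λ + 7311616/282744225 = 0 gives λ = 676/25, 10816/11309769
so κ_2 = √((676/25) / (10816/11309769)) = 168.1500


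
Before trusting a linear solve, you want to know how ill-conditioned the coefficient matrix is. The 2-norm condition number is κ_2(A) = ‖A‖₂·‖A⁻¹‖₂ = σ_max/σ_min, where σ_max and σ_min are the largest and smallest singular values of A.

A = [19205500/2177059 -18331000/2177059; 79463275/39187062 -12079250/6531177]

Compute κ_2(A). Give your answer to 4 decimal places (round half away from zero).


M = AᵀA = [2581021368125/31500663156 -204833759375/2625055263; -204833759375/2625055263 65029812500/875018421]. tr(M)=169727400625/1086229764, det(M)=156250000/271557441
solving λ² − 169727400625/1086229764·λ + 156250000/271557441 = 0 gives λ = 625/4, 1000000/271557441
κ_2(A) = √(λ_max/λ_min) = √((625/4) / (1000000/271557441)) = 205.9875

205.9875


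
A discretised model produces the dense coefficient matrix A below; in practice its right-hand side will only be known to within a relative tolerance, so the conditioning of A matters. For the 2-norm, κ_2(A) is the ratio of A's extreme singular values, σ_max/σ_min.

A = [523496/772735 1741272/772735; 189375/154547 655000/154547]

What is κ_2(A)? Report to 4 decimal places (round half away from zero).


form AᵀA = [4050589369/2066157025 13884306408/2066157025; 13884306408/2066157025 47604336256/2066157025] with trace 2066197025/82646281 and determinant 1000000/82646281
char-poly roots: 25 and 40000/82646281
so κ_2 = √(25 / (40000/82646281)) = 227.2750

227.2750


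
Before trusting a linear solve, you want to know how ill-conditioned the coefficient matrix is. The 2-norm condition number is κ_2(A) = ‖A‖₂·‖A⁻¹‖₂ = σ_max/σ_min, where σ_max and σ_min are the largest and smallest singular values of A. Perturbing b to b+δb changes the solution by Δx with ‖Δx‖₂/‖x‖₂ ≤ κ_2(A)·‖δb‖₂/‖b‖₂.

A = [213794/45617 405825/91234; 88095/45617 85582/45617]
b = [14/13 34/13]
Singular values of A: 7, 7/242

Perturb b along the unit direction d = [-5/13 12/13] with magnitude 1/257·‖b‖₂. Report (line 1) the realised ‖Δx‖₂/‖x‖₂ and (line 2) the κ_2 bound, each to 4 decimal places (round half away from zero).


0.0055
0.9416

from the listed singular values, σ₁ = 7, σ_n = 7/242
condition number: 7 ÷ (7/242) = 242.0000
worst-case relative error ≤ 242.0000 × 1/257 = 0.9416
solve Ax = b  →  x = [-47.4778 50.2660]
‖b‖₂ = 2.8284 and ‖x‖₂ = 69.1434
with δb = [-0.0042 0.0102], A·Δx = δb → ‖Δx‖ = 0.3805
relative error = 0.0055
so the bound overstates the realised error by a factor of ≈ 171.1213 (computed from the unrounded values)


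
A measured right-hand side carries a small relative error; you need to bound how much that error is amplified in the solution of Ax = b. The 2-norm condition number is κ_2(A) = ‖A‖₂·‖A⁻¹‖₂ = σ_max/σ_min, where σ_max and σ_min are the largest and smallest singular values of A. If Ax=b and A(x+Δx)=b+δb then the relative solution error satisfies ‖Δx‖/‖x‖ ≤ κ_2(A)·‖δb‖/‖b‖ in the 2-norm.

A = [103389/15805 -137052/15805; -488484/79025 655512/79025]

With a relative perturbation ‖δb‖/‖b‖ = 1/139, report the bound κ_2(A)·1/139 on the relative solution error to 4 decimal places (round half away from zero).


form AᵀA = [601484841/7425625 -801960588/7425625; -801960588/7425625 1069295184/7425625] with trace 66831201/297025 and determinant 5184/11881
eigenvalues of AᵀA: λ = (tr ± √(tr²−4·det))/2 = 225, 576/297025
σ_max=√225=15, σ_min=√(576/297025)=(24/545) → κ = 340.6250
worst-case relative error ≤ 340.6250 × 1/139 = 2.4505

2.4505


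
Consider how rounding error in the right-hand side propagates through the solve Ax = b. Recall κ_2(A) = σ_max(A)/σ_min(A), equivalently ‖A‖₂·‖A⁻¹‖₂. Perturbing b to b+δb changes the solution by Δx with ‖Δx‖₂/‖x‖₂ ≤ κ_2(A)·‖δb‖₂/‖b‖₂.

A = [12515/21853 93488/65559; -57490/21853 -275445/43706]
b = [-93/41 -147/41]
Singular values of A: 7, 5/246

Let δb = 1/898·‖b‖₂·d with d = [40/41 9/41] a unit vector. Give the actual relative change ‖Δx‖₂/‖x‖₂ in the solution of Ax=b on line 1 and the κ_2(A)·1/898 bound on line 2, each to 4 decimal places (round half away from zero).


σ_max = 7, σ_min = 5/246
κ = σ_max/σ_min = 7/(5/246) = 344.4000
κ_2(A)·‖δb‖/‖b‖ = 0.3835
solve Ax = b  →  x = [136.4110 -56.3736]
‖b‖₂ = 4.2426 and ‖x‖₂ = 147.6006
Δx = A⁻¹·δb where δb = 1/898·4.2426·d; ‖Δx‖ = 0.2324
dividing the unrounded norms, ‖Δx‖/‖x‖ = 0.0016
tightness: 0.0016 against a bound of 0.3835 (unrounded ratio ≈ 0.0041)

0.0016
0.3835


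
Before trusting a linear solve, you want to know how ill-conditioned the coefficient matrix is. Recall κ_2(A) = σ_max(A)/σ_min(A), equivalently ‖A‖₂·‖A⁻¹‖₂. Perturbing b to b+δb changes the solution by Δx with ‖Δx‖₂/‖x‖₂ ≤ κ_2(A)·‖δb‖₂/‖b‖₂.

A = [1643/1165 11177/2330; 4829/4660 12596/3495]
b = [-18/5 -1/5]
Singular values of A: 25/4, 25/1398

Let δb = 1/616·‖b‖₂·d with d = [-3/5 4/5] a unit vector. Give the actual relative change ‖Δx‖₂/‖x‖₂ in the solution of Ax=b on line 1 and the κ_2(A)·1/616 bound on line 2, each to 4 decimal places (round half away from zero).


0.0029
0.5674

largest singular value 25/4, smallest 25/1398
κ = σ_max/σ_min = (25/4)/(25/1398) = 349.5000
bound on ‖Δx‖/‖x‖: κ·ε = 349.5000·1/616 = 0.5674
solve Ax = b  →  x = [-107.5008 30.8544]
‖b‖₂ = 3.6056 and ‖x‖₂ = 111.8410
δb = ε·‖b‖·d = [-0.0035 0.0047]; solving A·Δx = δb gives ‖Δx‖ = 0.3273
dividing the unrounded norms, ‖Δx‖/‖x‖ = 0.0029
so the bound overstates the realised error by a factor of ≈ 193.8695 (computed from the unrounded values)


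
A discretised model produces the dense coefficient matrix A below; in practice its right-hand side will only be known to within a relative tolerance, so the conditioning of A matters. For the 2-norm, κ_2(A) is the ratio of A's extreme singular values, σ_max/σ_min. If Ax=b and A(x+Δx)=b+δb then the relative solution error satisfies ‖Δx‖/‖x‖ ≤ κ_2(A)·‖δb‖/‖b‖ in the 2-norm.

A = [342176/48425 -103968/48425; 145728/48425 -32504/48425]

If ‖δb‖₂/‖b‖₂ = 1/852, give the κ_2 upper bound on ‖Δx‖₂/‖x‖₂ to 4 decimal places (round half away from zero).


AᵀA = [163693568/2775125 -47706624/2775125; -47706624/2775125 14042432/2775125]; tr = 1421888/22201, det = 65536/22201
solving λ² − 1421888/22201·λ + 65536/22201 = 0 gives λ = 64, 1024/22201
so κ_2 = √(64 / (1024/22201)) = 37.2500
κ_2(A)·‖δb‖/‖b‖ = 0.0437

0.0437


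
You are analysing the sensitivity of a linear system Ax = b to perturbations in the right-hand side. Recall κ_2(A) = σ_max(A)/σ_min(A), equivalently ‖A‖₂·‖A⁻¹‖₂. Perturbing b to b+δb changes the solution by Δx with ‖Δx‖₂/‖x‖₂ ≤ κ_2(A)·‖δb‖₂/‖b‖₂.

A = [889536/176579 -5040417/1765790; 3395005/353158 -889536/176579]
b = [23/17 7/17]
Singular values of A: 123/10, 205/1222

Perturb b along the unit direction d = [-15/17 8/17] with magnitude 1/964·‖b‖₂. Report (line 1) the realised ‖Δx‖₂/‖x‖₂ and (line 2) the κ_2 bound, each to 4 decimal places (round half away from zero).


σ_max = 123/10, σ_min = 205/1222
κ = σ_max/σ_min = (123/10)/(205/1222) = 73.3200
κ_2(A)·‖δb‖/‖b‖ = 0.0761
solve Ax = b  →  x = [-2.7334 -5.2979]
2-norm of b is 1.4142; of x, 5.9615
re-solving with b+δb shifts x by Δx of norm 0.0087
relative error = 0.0015
realised/bound (from unrounded values) ≈ 0.0193

0.0015
0.0761


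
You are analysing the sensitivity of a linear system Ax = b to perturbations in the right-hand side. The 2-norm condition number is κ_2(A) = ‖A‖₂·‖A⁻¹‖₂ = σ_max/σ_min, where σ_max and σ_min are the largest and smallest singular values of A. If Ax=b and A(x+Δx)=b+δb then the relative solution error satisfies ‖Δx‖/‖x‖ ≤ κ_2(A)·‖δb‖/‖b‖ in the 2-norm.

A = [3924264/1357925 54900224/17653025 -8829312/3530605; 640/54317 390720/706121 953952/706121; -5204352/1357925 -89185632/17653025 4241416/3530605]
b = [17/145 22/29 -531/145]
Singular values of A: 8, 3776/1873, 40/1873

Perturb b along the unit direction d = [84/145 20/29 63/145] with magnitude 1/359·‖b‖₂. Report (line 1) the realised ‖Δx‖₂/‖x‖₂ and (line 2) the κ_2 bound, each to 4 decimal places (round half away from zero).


0.0104
1.0435

σ_max = 8, σ_min = 40/1873
κ = σ_max/σ_min = 8/(40/1873) = 374.6000
worst-case relative error ≤ 374.6000 × 1/359 = 1.0435
solve Ax = b  →  x = [-37.2350 26.5923 -10.0054]
‖b‖₂ = 3.7417 and ‖x‖₂ = 46.8370
re-solving with b+δb shifts x by Δx of norm 0.4880
realised ‖Δx‖/‖x‖ = 0.0104
so the bound overstates the realised error by a factor of ≈ 100.1417 (computed from the unrounded values)


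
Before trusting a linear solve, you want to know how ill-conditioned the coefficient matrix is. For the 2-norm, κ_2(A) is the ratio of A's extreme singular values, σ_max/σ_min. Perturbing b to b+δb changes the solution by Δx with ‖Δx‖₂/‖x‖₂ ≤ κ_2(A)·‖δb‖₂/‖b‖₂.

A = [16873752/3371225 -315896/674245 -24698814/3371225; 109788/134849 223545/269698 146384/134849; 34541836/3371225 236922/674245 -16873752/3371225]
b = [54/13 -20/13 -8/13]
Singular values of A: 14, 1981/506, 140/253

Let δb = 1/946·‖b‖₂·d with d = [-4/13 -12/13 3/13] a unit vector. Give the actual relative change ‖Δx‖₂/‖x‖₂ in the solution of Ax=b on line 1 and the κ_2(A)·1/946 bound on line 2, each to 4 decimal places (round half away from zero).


σ_max = 14, σ_min = 140/253
κ = σ_max/σ_min = 14/(140/253) = 25.3000
perturbation bound = 25.3000·1/946 = 0.0267
solve Ax = b  →  x = [-0.4838 -0.2243 -0.8831]
‖b‖ = 4.4721, ‖x‖ = 1.0316
with δb = [-0.0015 -0.0044 0.0011], A·Δx = δb → ‖Δx‖ = 0.0085
realised ‖Δx‖/‖x‖ = 0.0083
realised/bound (from unrounded values) ≈ 0.3096

0.0083
0.0267


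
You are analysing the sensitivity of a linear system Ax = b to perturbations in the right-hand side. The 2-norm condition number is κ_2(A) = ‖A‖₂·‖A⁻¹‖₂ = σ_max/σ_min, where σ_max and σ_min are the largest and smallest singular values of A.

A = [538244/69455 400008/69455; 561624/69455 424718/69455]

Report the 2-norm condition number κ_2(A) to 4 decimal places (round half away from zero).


239.5000

M = AᵀA = [719534032/5736025 539635824/5736025; 539635824/5736025 404746468/5736025]. tr(M)=44971220/229441, det(M)=153664/229441
char-poly roots: 196 and 784/229441
so κ_2 = √(196 / (784/229441)) = 239.5000


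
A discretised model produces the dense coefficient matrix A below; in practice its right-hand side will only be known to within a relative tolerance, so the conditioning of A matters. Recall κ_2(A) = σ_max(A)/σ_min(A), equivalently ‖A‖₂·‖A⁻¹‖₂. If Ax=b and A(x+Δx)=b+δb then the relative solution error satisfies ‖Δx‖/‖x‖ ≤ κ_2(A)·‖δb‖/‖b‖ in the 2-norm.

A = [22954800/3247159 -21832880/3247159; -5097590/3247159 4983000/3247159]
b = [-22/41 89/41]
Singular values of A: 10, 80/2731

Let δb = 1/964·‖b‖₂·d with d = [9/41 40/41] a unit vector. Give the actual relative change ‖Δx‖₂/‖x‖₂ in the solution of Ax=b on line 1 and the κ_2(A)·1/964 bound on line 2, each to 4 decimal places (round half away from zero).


0.0012
0.3541

σ_max = 10, σ_min = 80/2731
κ_2(A) = 10 / (80/2731) = 341.3750
bound on ‖Δx‖/‖x‖: κ·ε = 341.3750·1/964 = 0.3541
solve Ax = b  →  x = [47.0138 49.5095]
‖b‖ = 2.2361, ‖x‖ = 68.2751
Δx = A⁻¹·δb where δb = 1/964·2.2361·d; ‖Δx‖ = 0.0792
relative error = 0.0012
so the bound overstates the realised error by a factor of ≈ 305.3354 (computed from the unrounded values)


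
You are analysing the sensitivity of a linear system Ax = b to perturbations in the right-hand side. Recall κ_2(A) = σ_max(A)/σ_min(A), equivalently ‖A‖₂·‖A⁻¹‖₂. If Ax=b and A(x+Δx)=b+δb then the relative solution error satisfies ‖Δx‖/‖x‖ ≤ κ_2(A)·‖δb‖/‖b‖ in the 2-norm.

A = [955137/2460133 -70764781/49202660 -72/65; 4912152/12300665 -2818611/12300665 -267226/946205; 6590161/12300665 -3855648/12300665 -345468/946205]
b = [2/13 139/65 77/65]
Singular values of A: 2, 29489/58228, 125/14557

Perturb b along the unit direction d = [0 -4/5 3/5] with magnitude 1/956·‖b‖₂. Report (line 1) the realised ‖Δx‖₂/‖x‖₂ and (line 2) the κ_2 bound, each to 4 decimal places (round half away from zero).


from the listed singular values, σ₁ = 2, σ_n = 125/14557
κ_2(A) = 2 / (125/14557) = 232.9120
bound on ‖Δx‖/‖x‖: κ·ε = 232.9120·1/956 = 0.2436
solve Ax = b  →  x = [-23.0753 65.6484 -93.4648]
‖b‖₂ = 2.4495 and ‖x‖₂ = 116.5240
re-solving with b+δb shifts x by Δx of norm 0.2984
realised ‖Δx‖/‖x‖ = 0.0026
tightness: 0.0026 against a bound of 0.2436 (unrounded ratio ≈ 0.0105)

0.0026
0.2436


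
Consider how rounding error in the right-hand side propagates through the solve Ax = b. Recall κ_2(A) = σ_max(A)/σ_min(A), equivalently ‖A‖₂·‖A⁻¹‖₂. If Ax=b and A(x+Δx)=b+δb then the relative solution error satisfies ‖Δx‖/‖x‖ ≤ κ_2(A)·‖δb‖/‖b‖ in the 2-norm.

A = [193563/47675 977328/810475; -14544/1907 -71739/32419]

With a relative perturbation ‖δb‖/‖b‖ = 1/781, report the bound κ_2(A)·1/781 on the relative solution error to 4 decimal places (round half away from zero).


form AᵀA = [169671594969/2272905625 49487179392/2272905625; 49487179392/2272905625 14435026281/2272905625] with trace 294570594/3636649 and determinant 164025/3636649
λ_max, λ_min = (294570594/3636649 ± √86769448844103936/13225215949201)/2 = 81, 2025/3636649
so κ_2 = √(81 / (2025/3636649)) = 381.4000
worst-case relative error ≤ 381.4000 × 1/781 = 0.4883

0.4883


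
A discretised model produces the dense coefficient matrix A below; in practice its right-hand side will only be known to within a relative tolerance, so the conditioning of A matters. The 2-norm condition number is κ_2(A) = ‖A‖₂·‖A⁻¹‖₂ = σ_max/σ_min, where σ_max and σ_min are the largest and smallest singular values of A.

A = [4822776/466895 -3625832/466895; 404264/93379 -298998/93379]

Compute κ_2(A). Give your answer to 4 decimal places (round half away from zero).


359.1500

M = AᵀA = [161804159104/1289887225 -121351649328/1289887225; -121351649328/1289887225 91015696996/1289887225]. tr(M)=10112794244/51595489, det(M)=15366400/51595489
eigenvalues of AᵀA: λ = (tr ± √(tr²−4·det))/2 = 196, 78400/51595489
κ = σ_max/σ_min = 14/(280/7183) = 359.1500


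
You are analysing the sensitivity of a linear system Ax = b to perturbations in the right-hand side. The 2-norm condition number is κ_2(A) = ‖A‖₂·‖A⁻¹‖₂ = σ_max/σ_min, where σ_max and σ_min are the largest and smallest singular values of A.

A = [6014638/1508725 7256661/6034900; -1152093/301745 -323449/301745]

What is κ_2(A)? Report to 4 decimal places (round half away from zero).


AᵀA = [82471851709/2706600625 48103758549/5413201250; 48103758549/5413201250 112374353281/43305610000]; tr = 2291078369/69288976, det = 6996025/69288976
eigenvalues of AᵀA: λ = (tr ± √(tr²−4·det))/2 = 529/16, 13225/4330561
κ = σ_max/σ_min = (23/4)/(115/2081) = 104.0500

104.0500


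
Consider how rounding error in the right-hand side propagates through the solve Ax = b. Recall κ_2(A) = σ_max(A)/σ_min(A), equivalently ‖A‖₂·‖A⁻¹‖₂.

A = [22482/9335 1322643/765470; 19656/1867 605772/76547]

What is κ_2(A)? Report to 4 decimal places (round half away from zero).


form AᵀA = [10164398724/87142225 7623029043/87142225; 7623029043/87142225 22870527129/348568900] with trace 2541124881/13942756 and determinant 2624400/3485689
solving λ² − 2541124881/13942756·λ + 2624400/3485689 = 0 gives λ = 729/4, 14400/3485689
σ_max=√(729/4)=(27/2), σ_min=√(14400/3485689)=(120/1867) → κ = 210.0375

210.0375


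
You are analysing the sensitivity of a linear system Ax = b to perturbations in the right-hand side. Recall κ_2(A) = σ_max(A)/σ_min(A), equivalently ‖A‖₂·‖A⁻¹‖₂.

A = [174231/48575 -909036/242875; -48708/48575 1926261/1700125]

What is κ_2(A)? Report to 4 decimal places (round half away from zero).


93.8000

M = AᵀA = [1805733/130181 -66344832/4556335; -66344832/4556335 2438701101/159471725]. tr(M)=160369794/5499025, det(M)=531441/5499025
solving λ² − 160369794/5499025·λ + 531441/5499025 = 0 gives λ = 729/25, 729/219961
κ_2(A) = √(λ_max/λ_min) = √((729/25) / (729/219961)) = 93.8000


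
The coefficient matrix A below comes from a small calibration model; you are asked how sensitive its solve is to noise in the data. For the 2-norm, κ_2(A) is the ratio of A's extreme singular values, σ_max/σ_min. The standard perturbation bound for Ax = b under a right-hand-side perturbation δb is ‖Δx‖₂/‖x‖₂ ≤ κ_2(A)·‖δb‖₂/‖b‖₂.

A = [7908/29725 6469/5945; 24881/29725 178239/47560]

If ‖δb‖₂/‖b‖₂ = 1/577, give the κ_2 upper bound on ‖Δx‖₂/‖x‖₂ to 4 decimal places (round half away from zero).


0.3217

M = AᵀA = [1090561/1413721 38752155/11309768; 38752155/11309768 1377896425/90478144]. tr(M)=861209/53824, det(M)=25/3364
eigenvalues of AᵀA: λ = (tr ± √(tr²−4·det))/2 = 16, 25/53824
κ = σ_max/σ_min = 4/(5/232) = 185.6000
worst-case relative error ≤ 185.6000 × 1/577 = 0.3217


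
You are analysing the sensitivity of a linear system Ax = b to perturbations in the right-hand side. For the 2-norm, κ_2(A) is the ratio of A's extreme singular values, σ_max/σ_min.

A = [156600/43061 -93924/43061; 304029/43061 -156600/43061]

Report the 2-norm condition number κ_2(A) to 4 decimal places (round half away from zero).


37.2500

form AᵀA = [23805657/377417 -12684600/377417; -12684600/377417 6787152/377417] with trace 1799577/22201 and determinant 104976/22201
λ_max, λ_min = (1799577/22201 ± √3229155090225/492884401)/2 = 81, 1296/22201
σ_max=√81=9, σ_min=√(1296/22201)=(36/149) → κ = 37.2500


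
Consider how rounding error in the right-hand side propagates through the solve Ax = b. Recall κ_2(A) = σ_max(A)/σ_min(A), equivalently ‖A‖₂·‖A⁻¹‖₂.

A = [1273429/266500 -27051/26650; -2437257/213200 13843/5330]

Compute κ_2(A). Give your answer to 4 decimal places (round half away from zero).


M = AᵀA = [1032257306449/6724000000 -5806294839/168100000; -5806294839/168100000 16338677/2101250]. tr(M)=645176129/4000000, det(M)=260144641/400000000
solving λ² − 645176129/4000000·λ + 260144641/400000000 = 0 gives λ = 16129/100, 16129/4000000
κ = σ_max/σ_min = (127/10)/(127/2000) = 200.0000

200.0000


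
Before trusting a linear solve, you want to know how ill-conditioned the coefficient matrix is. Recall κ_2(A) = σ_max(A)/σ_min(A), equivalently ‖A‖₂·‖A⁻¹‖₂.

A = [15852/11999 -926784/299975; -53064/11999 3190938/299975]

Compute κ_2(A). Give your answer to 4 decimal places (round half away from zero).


369.2000

M = AᵀA = [3067074000/143976001 -7360612560/143976001; -7360612560/143976001 17665622244/143976001]. tr(M)=122678676/851929, det(M)=129600/851929
eigenvalues of AᵀA: λ = (tr ± √(tr²−4·det))/2 = 144, 900/851929
σ_max=√144=12, σ_min=√(900/851929)=(30/923) → κ = 369.2000


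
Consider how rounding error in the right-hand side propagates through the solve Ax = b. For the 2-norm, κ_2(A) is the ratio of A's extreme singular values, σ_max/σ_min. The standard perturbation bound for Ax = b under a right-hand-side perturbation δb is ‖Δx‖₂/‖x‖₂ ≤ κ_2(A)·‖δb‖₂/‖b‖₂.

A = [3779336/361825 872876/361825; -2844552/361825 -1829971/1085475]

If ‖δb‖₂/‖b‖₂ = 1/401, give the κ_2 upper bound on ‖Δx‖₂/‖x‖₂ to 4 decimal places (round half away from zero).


form AᵀA = [894994267264/5236693225 40272327304/1047338645; 40272327304/1047338645 408240258529/47130239025] with trace 1006923101/5607405 and determinant 1289671744/700925625
λ_max, λ_min = (1006923101/5607405 ± √25341567913757873569/786074770850625)/2 = 4489/25, 287296/28037025
κ_2(A) = √(λ_max/λ_min) = √((4489/25) / (287296/28037025)) = 132.3750
bound on ‖Δx‖/‖x‖: κ·ε = 132.3750·1/401 = 0.3301

0.3301


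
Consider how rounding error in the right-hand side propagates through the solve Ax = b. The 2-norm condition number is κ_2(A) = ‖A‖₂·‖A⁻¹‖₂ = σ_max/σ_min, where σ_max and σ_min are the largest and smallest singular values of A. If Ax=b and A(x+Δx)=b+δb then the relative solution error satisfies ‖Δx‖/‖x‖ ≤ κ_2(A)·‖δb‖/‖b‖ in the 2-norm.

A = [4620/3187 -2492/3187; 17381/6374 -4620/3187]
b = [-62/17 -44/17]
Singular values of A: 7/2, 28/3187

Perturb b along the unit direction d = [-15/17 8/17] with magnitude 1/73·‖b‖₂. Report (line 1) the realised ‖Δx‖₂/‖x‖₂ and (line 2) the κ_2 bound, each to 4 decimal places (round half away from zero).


σ_max = 7/2, σ_min = 28/3187
condition number: (7/2) ÷ (28/3187) = 398.3750
bound on ‖Δx‖/‖x‖: κ·ε = 398.3750·1/73 = 5.4572
solve Ax = b  →  x = [106.1176 201.3992]
‖b‖₂ = 4.4721 and ‖x‖₂ = 227.6457
δb = ε·‖b‖·d = [-0.0541 0.0288]; solving A·Δx = δb gives ‖Δx‖ = 6.9729
dividing the unrounded norms, ‖Δx‖/‖x‖ = 0.0306
so the bound overstates the realised error by a factor of ≈ 178.1610 (computed from the unrounded values)

0.0306
5.4572


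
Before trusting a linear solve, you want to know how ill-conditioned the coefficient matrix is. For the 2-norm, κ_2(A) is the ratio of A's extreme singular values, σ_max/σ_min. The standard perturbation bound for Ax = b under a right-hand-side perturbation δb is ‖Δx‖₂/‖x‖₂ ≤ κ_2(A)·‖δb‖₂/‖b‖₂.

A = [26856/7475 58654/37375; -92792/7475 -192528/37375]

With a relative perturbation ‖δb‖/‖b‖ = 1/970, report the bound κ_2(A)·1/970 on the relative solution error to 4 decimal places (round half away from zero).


0.2075

M = AᵀA = [14930560/89401 31104432/447005; 31104432/447005 64811716/2235025]. tr(M)=2592164/13225, det(M)=12544/13225
char-poly roots: 196 and 64/13225
κ = σ_max/σ_min = 14/(8/115) = 201.2500
perturbation bound = 201.2500·1/970 = 0.2075


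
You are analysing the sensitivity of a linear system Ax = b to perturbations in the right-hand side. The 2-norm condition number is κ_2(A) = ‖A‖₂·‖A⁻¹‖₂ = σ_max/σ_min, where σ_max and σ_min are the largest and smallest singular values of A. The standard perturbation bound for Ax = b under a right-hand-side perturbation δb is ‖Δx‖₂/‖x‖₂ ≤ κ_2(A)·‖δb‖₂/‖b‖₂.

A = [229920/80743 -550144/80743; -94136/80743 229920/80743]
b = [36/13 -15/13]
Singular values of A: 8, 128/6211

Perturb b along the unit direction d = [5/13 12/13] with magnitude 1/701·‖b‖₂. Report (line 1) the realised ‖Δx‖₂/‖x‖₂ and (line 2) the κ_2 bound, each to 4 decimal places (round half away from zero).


0.5538
0.5538

largest singular value 8, smallest 128/6211
condition number: 8 ÷ (128/6211) = 388.1875
bound on ‖Δx‖/‖x‖: κ·ε = 388.1875·1/701 = 0.5538
solve Ax = b  →  x = [0.1442 -0.3462]
‖b‖ = 3.0000, ‖x‖ = 0.3750
re-solving with b+δb shifts x by Δx of norm 0.2077
realised ‖Δx‖/‖x‖ = 0.5538
so the bound is sharp here: realised error equals the bound


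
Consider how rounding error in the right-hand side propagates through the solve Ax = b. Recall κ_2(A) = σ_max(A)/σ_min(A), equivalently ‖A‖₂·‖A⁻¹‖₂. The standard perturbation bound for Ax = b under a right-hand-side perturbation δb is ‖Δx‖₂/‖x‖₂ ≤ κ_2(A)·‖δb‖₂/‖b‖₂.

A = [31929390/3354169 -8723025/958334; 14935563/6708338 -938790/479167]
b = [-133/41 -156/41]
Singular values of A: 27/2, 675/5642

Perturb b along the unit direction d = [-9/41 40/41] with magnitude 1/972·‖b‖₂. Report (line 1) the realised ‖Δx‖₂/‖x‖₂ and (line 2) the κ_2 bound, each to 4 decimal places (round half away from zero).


σ_max = 27/2, σ_min = 675/5642
κ = σ_max/σ_min = (27/2)/(675/5642) = 112.8400
worst-case relative error ≤ 112.8400 × 1/972 = 0.1161
solve Ax = b  →  x = [-17.5080 -17.9538]
‖b‖₂ = 5.0000 and ‖x‖₂ = 25.0773
Δx = A⁻¹·δb where δb = 1/972·5.0000·d; ‖Δx‖ = 0.0430
realised ‖Δx‖/‖x‖ = 0.0017
so the bound overstates the realised error by a factor of ≈ 67.7087 (computed from the unrounded values)

0.0017
0.1161


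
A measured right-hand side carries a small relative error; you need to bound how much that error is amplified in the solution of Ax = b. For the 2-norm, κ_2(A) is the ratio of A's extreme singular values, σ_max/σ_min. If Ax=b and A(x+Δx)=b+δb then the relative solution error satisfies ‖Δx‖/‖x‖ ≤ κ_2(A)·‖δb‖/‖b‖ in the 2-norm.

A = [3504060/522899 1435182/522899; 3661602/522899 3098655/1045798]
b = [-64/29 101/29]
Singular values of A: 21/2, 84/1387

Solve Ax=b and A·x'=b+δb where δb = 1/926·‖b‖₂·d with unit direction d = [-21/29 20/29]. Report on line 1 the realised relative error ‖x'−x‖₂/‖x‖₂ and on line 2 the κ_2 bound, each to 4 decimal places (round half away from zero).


0.0011
0.1872

from the listed singular values, σ₁ = 21/2, σ_n = 84/1387
κ_2(A) = (21/2) / (84/1387) = 173.3750
worst-case relative error ≤ 173.3750 × 1/926 = 0.1872
solve Ax = b  →  x = [-25.3150 61.0037]
2-norm of b is 4.1231; of x, 66.0477
re-solving with b+δb shifts x by Δx of norm 0.0735
relative error = 0.0011
so the bound overstates the realised error by a factor of ≈ 168.1986 (computed from the unrounded values)


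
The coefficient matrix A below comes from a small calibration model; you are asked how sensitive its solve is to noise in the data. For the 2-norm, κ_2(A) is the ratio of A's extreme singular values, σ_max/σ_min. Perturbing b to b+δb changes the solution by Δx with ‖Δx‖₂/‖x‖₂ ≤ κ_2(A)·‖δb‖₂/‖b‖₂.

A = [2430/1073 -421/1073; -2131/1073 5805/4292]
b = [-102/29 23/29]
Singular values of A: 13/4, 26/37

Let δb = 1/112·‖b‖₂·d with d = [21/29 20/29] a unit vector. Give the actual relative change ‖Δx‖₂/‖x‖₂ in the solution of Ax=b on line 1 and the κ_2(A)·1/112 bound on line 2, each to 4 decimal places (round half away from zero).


largest singular value 13/4, smallest 26/37
condition number: (13/4) ÷ (26/37) = 4.6250
worst-case relative error ≤ 4.6250 × 1/112 = 0.0413
solve Ax = b  →  x = [-1.9467 -2.2722]
‖b‖₂ = 3.6056 and ‖x‖₂ = 2.9921
re-solving with b+δb shifts x by Δx of norm 0.0458
relative error = 0.0153
realised/bound (from unrounded values) ≈ 0.3708

0.0153
0.0413


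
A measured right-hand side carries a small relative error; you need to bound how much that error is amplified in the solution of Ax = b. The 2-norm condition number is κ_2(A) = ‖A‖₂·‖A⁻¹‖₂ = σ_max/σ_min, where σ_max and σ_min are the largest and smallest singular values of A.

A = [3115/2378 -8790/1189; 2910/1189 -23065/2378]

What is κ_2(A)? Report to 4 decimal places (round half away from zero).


form AᵀA = [43575625/5654884 -47250000/1413721; -47250000/1413721 841050625/5654884] with trace 263125/1682 and determinant 390625/13456
solving λ² − 263125/1682·λ + 390625/13456 = 0 gives λ = 625/4, 625/3364
σ_max=√(625/4)=(25/2), σ_min=√(625/3364)=(25/58) → κ = 29.0000

29.0000


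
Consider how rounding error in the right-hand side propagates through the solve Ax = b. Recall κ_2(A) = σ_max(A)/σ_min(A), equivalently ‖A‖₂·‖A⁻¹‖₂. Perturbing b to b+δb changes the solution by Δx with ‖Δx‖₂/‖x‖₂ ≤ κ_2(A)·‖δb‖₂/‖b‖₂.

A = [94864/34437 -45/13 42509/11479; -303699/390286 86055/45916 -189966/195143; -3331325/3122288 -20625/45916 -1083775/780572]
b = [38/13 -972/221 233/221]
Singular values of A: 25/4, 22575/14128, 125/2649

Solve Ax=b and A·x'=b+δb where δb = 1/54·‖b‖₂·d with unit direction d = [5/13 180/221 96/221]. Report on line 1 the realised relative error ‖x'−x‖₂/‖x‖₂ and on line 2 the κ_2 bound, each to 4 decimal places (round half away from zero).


0.0498
2.4528

largest singular value 25/4, smallest 125/2649
condition number: (25/4) ÷ (125/2649) = 132.4500
worst-case relative error ≤ 132.4500 × 1/54 = 2.4528
solve Ax = b  →  x = [33.5385 -1.8860 -25.9220]
‖b‖₂ = 5.3852 and ‖x‖₂ = 42.4304
Δx = A⁻¹·δb where δb = 1/54·5.3852·d; ‖Δx‖ = 2.1134
relative error = 0.0498
realised/bound (from unrounded values) ≈ 0.0203


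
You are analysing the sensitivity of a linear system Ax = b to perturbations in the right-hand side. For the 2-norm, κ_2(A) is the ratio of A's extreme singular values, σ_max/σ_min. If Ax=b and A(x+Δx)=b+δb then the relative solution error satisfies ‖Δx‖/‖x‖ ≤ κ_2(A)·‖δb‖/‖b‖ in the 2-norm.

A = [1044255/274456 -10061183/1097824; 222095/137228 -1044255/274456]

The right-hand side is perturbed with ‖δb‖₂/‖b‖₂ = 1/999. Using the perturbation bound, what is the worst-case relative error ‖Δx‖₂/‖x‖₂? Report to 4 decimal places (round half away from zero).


0.3251

AᵀA = [7619960125/445716544 -73146929985/1782866176; -73146929985/1782866176 702218339881/7131464704]; tr = 4876554449/42198016, det = 85470025/675168256
solving λ² − 4876554449/42198016·λ + 85470025/675168256 = 0 gives λ = 1849/16, 46225/42198016
so κ_2 = √((1849/16) / (46225/42198016)) = 324.8000
perturbation bound = 324.8000·1/999 = 0.3251


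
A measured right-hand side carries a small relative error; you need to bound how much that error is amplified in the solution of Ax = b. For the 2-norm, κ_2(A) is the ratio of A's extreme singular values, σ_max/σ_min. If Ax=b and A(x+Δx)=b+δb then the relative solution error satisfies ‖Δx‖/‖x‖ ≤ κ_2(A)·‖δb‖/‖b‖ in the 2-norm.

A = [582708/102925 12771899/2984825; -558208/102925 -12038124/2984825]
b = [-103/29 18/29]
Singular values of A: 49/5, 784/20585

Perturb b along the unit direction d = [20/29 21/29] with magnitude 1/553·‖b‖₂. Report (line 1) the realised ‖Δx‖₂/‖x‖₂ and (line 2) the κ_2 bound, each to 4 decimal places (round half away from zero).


0.0033
0.4653

σ_max = 49/5, σ_min = 784/20585
κ_2(A) = (49/5) / (784/20585) = 257.3125
κ_2(A)·‖δb‖/‖b‖ = 0.4653
solve Ax = b  →  x = [31.2628 -42.1939]
2-norm of b is 3.6056; of x, 52.5136
re-solving with b+δb shifts x by Δx of norm 0.1712
realised ‖Δx‖/‖x‖ = 0.0033
realised/bound (from unrounded values) ≈ 0.0070


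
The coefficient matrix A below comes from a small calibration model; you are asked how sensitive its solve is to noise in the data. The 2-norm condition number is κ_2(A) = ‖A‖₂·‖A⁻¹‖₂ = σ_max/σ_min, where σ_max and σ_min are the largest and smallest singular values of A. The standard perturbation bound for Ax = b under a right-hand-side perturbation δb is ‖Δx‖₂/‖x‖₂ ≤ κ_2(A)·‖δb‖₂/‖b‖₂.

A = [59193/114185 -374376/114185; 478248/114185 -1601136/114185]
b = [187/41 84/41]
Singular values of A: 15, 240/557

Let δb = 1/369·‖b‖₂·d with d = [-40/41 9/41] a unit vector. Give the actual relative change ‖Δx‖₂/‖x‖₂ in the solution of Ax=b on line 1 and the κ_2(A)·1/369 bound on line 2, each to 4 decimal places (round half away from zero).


0.0034
0.0943

from the listed singular values, σ₁ = 15, σ_n = 240/557
κ = σ_max/σ_min = 15/(240/557) = 34.8125
perturbation bound = 34.8125·1/369 = 0.0943
solve Ax = b  →  x = [-8.8560 -2.7913]
‖b‖₂ = 5.0000 and ‖x‖₂ = 9.2855
Δx = A⁻¹·δb where δb = 1/369·5.0000·d; ‖Δx‖ = 0.0314
relative error = 0.0034
realised/bound (from unrounded values) ≈ 0.0359


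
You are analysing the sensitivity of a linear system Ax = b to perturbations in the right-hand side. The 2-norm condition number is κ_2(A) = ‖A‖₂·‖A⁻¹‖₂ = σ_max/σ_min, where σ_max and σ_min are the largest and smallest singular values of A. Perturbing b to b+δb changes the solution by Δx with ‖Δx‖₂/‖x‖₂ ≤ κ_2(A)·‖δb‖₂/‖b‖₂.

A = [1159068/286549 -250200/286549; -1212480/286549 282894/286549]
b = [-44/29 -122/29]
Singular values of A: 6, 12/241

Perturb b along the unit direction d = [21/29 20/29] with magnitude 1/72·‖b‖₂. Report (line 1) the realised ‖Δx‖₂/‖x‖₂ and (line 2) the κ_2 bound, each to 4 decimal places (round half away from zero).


largest singular value 6, smallest 12/241
κ = σ_max/σ_min = 6/(12/241) = 120.5000
worst-case relative error ≤ 120.5000 × 1/72 = 1.6736
solve Ax = b  →  x = [-17.3089 -78.4472]
2-norm of b is 4.4721; of x, 80.3340
with δb = [0.0450 0.0428], A·Δx = δb → ‖Δx‖ = 1.2474
realised ‖Δx‖/‖x‖ = 0.0155
so the bound overstates the realised error by a factor of ≈ 107.7794 (computed from the unrounded values)

0.0155
1.6736


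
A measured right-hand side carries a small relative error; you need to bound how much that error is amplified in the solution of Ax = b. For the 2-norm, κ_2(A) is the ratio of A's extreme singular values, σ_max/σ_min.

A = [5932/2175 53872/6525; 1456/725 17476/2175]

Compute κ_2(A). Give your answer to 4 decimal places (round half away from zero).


27.0000

AᵀA = [64528/5625 652288/16875; 652288/16875 6719248/50625]; tr = 11680/81, det = 256/9
eigenvalues of AᵀA: λ = (tr ± √(tr²−4·det))/2 = 144, 16/81
so κ_2 = √(144 / (16/81)) = 27.0000
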